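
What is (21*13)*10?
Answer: 2730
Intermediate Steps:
(21*13)*10 = 273*10 = 2730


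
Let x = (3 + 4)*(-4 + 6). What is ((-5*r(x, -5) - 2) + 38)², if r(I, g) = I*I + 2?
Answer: 910116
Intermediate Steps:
x = 14 (x = 7*2 = 14)
r(I, g) = 2 + I² (r(I, g) = I² + 2 = 2 + I²)
((-5*r(x, -5) - 2) + 38)² = ((-5*(2 + 14²) - 2) + 38)² = ((-5*(2 + 196) - 2) + 38)² = ((-5*198 - 2) + 38)² = ((-990 - 2) + 38)² = (-992 + 38)² = (-954)² = 910116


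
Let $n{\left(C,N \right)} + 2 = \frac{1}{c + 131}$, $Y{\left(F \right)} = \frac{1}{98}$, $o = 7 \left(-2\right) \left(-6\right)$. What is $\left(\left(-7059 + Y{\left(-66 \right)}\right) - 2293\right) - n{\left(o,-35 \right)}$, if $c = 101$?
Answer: $- \frac{106290733}{11368} \approx -9350.0$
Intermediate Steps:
$o = 84$ ($o = \left(-14\right) \left(-6\right) = 84$)
$Y{\left(F \right)} = \frac{1}{98}$
$n{\left(C,N \right)} = - \frac{463}{232}$ ($n{\left(C,N \right)} = -2 + \frac{1}{101 + 131} = -2 + \frac{1}{232} = - \frac{463}{232}$)
$\left(\left(-7059 + Y{\left(-66 \right)}\right) - 2293\right) - n{\left(o,-35 \right)} = \left(\left(-7059 + \frac{1}{98}\right) - 2293\right) - - \frac{463}{232} = \left(- \frac{691781}{98} - 2293\right) + \frac{463}{232} = - \frac{916495}{98} + \frac{463}{232} = - \frac{106290733}{11368}$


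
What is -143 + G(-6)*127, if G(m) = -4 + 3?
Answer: -270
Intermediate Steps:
G(m) = -1
-143 + G(-6)*127 = -143 - 1*127 = -143 - 127 = -270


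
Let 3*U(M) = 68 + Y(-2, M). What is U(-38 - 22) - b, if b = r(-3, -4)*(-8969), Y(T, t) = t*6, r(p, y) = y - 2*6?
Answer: -430804/3 ≈ -1.4360e+5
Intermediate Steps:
r(p, y) = -12 + y (r(p, y) = y - 12 = -12 + y)
Y(T, t) = 6*t
b = 143504 (b = (-12 - 4)*(-8969) = -16*(-8969) = 143504)
U(M) = 68/3 + 2*M (U(M) = (68 + 6*M)/3 = 68/3 + 2*M)
U(-38 - 22) - b = (68/3 + 2*(-38 - 22)) - 1*143504 = (68/3 + 2*(-60)) - 143504 = (68/3 - 120) - 143504 = -292/3 - 143504 = -430804/3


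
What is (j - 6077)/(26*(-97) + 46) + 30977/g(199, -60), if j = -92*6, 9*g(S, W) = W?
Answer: -14372786/3095 ≈ -4643.9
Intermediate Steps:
g(S, W) = W/9
j = -552
(j - 6077)/(26*(-97) + 46) + 30977/g(199, -60) = (-552 - 6077)/(26*(-97) + 46) + 30977/(((1/9)*(-60))) = -6629/(-2522 + 46) + 30977/(-20/3) = -6629/(-2476) + 30977*(-3/20) = -6629*(-1/2476) - 92931/20 = 6629/2476 - 92931/20 = -14372786/3095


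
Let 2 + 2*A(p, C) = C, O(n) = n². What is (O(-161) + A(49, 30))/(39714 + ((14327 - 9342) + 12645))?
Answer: 3705/8192 ≈ 0.45227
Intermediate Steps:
A(p, C) = -1 + C/2
(O(-161) + A(49, 30))/(39714 + ((14327 - 9342) + 12645)) = ((-161)² + (-1 + (½)*30))/(39714 + ((14327 - 9342) + 12645)) = (25921 + (-1 + 15))/(39714 + (4985 + 12645)) = (25921 + 14)/(39714 + 17630) = 25935/57344 = 25935*(1/57344) = 3705/8192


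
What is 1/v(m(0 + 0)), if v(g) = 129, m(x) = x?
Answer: 1/129 ≈ 0.0077519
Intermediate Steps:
1/v(m(0 + 0)) = 1/129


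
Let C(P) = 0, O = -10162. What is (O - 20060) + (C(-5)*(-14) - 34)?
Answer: -30256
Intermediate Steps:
(O - 20060) + (C(-5)*(-14) - 34) = (-10162 - 20060) + (0*(-14) - 34) = -30222 + (0 - 34) = -30222 - 34 = -30256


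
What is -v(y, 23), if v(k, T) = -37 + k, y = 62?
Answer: -25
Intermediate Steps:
-v(y, 23) = -(-37 + 62) = -1*25 = -25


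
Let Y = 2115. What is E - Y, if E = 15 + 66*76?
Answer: 2916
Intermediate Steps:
E = 5031 (E = 15 + 5016 = 5031)
E - Y = 5031 - 1*2115 = 5031 - 2115 = 2916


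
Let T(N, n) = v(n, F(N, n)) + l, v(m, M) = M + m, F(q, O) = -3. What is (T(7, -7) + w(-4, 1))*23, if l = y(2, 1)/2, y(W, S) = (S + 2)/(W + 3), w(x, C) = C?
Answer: -2001/10 ≈ -200.10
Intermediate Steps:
y(W, S) = (2 + S)/(3 + W)
l = 3/10 (l = ((2 + 1)/(3 + 2))/2 = (3/5)*(½) = ((⅕)*3)*(½) = (⅗)*(½) = 3/10 ≈ 0.30000)
T(N, n) = -27/10 + n (T(N, n) = (-3 + n) + 3/10 = -27/10 + n)
(T(7, -7) + w(-4, 1))*23 = ((-27/10 - 7) + 1)*23 = (-97/10 + 1)*23 = -87/10*23 = -2001/10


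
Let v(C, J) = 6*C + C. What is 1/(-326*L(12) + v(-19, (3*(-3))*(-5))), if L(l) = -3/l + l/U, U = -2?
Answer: 2/3809 ≈ 0.00052507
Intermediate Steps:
v(C, J) = 7*C
L(l) = -3/l - l/2 (L(l) = -3/l + l/(-2) = -3/l + l*(-½) = -3/l - l/2)
1/(-326*L(12) + v(-19, (3*(-3))*(-5))) = 1/(-326*(-3/12 - ½*12) + 7*(-19)) = 1/(-326*(-3*1/12 - 6) - 133) = 1/(-326*(-¼ - 6) - 133) = 1/(-326*(-25/4) - 133) = 1/(4075/2 - 133) = 1/(3809/2) = 2/3809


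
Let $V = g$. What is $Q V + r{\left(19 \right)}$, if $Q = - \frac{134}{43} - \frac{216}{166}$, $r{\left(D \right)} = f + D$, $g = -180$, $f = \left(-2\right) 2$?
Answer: $\frac{2891415}{3569} \approx 810.15$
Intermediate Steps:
$f = -4$
$V = -180$
$r{\left(D \right)} = -4 + D$
$Q = - \frac{15766}{3569}$ ($Q = \left(-134\right) \frac{1}{43} - \frac{108}{83} = - \frac{134}{43} - \frac{108}{83} = - \frac{15766}{3569} \approx -4.4175$)
$Q V + r{\left(19 \right)} = \left(- \frac{15766}{3569}\right) \left(-180\right) + \left(-4 + 19\right) = \frac{2837880}{3569} + 15 = \frac{2891415}{3569}$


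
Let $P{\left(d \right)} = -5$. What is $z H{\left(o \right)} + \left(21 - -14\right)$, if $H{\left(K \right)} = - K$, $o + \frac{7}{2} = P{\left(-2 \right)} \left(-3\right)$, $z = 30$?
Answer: $-310$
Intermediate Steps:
$o = \frac{23}{2}$ ($o = - \frac{7}{2} - -15 = - \frac{7}{2} + 15 = \frac{23}{2} \approx 11.5$)
$z H{\left(o \right)} + \left(21 - -14\right) = 30 \left(\left(-1\right) \frac{23}{2}\right) + \left(21 - -14\right) = 30 \left(- \frac{23}{2}\right) + \left(21 + 14\right) = -345 + 35 = -310$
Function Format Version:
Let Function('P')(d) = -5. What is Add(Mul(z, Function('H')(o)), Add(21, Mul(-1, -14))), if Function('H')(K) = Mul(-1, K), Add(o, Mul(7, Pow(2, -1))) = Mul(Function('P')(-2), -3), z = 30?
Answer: -310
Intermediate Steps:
o = Rational(23, 2) (o = Add(Rational(-7, 2), Mul(-5, -3)) = Add(Rational(-7, 2), 15) = Rational(23, 2) ≈ 11.500)
Add(Mul(z, Function('H')(o)), Add(21, Mul(-1, -14))) = Add(Mul(30, Mul(-1, Rational(23, 2))), Add(21, Mul(-1, -14))) = Add(Mul(30, Rational(-23, 2)), Add(21, 14)) = Add(-345, 35) = -310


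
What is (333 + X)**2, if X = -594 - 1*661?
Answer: 850084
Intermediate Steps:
X = -1255 (X = -594 - 661 = -1255)
(333 + X)**2 = (333 - 1255)**2 = (-922)**2 = 850084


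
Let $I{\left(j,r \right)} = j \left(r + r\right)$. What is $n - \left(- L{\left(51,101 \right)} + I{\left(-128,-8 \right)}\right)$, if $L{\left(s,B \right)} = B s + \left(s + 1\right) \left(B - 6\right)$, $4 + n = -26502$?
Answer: $-18463$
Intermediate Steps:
$n = -26506$ ($n = -4 - 26502 = -26506$)
$I{\left(j,r \right)} = 2 j r$ ($I{\left(j,r \right)} = j 2 r = 2 j r$)
$L{\left(s,B \right)} = B s + \left(1 + s\right) \left(-6 + B\right)$
$n - \left(- L{\left(51,101 \right)} + I{\left(-128,-8 \right)}\right) = -26506 + \left(\left(-6 + 101 - 306 + 2 \cdot 101 \cdot 51\right) - 2 \left(-128\right) \left(-8\right)\right) = -26506 + \left(\left(-6 + 101 - 306 + 10302\right) - 2048\right) = -26506 + \left(10091 - 2048\right) = -26506 + 8043 = -18463$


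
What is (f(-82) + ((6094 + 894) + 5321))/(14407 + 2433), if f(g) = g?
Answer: 12227/16840 ≈ 0.72607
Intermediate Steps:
(f(-82) + ((6094 + 894) + 5321))/(14407 + 2433) = (-82 + ((6094 + 894) + 5321))/(14407 + 2433) = (-82 + (6988 + 5321))/16840 = (-82 + 12309)*(1/16840) = 12227*(1/16840) = 12227/16840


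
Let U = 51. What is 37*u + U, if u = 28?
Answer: 1087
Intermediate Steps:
37*u + U = 37*28 + 51 = 1036 + 51 = 1087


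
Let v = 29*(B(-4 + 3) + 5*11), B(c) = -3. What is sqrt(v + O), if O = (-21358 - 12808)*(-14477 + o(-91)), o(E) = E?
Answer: 2*sqrt(124432949) ≈ 22310.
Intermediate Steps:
O = 497730288 (O = (-21358 - 12808)*(-14477 - 91) = -34166*(-14568) = 497730288)
v = 1508 (v = 29*(-3 + 5*11) = 29*(-3 + 55) = 29*52 = 1508)
sqrt(v + O) = sqrt(1508 + 497730288) = sqrt(497731796) = 2*sqrt(124432949)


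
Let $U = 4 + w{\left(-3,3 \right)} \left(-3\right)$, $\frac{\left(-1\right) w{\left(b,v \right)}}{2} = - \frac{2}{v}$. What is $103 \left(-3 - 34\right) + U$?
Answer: $-3811$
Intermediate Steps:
$w{\left(b,v \right)} = \frac{4}{v}$ ($w{\left(b,v \right)} = - 2 \left(- \frac{2}{v}\right) = \frac{4}{v}$)
$U = 0$ ($U = 4 + \frac{4}{3} \left(-3\right) = 4 - 4 = 0$)
$103 \left(-3 - 34\right) + U = 103 \left(-3 - 34\right) + 0 = 103 \left(-37\right) + 0 = -3811 + 0 = -3811$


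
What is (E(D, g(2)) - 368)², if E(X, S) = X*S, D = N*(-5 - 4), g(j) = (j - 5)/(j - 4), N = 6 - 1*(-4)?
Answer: 253009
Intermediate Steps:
N = 10 (N = 6 + 4 = 10)
g(j) = (-5 + j)/(-4 + j)
D = -90 (D = 10*(-5 - 4) = 10*(-9) = -90)
E(X, S) = S*X
(E(D, g(2)) - 368)² = (((-5 + 2)/(-4 + 2))*(-90) - 368)² = ((-3/(-2))*(-90) - 368)² = (-½*(-3)*(-90) - 368)² = ((3/2)*(-90) - 368)² = (-135 - 368)² = (-503)² = 253009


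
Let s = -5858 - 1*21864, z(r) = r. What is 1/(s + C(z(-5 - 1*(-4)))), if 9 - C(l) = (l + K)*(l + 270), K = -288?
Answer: 1/50028 ≈ 1.9989e-5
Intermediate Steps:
C(l) = 9 - (-288 + l)*(270 + l) (C(l) = 9 - (l - 288)*(l + 270) = 9 - (-288 + l)*(270 + l))
s = -27722 (s = -5858 - 21864 = -27722)
1/(s + C(z(-5 - 1*(-4)))) = 1/(-27722 + (77769 - (-5 - 1*(-4))**2 + 18*(-5 - 1*(-4)))) = 1/(-27722 + (77769 - (-5 + 4)**2 + 18*(-5 + 4))) = 1/(-27722 + (77769 - 1*(-1)**2 + 18*(-1))) = 1/(-27722 + (77769 - 1*1 - 18)) = 1/(-27722 + (77769 - 1 - 18)) = 1/(-27722 + 77750) = 1/50028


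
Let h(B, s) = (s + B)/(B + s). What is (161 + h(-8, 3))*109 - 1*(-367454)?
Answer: 385112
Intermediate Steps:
h(B, s) = 1 (h(B, s) = (B + s)/(B + s) = 1)
(161 + h(-8, 3))*109 - 1*(-367454) = (161 + 1)*109 - 1*(-367454) = 162*109 + 367454 = 17658 + 367454 = 385112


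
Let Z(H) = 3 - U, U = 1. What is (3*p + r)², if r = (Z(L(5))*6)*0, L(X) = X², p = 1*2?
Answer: 36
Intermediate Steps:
p = 2
Z(H) = 2 (Z(H) = 3 - 1*1 = 3 - 1 = 2)
r = 0 (r = (2*6)*0 = 12*0 = 0)
(3*p + r)² = (3*2 + 0)² = (6 + 0)² = 6² = 36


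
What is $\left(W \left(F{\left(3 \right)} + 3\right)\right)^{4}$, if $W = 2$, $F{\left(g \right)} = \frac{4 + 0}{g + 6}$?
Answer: $\frac{14776336}{6561} \approx 2252.1$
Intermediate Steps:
$F{\left(g \right)} = \frac{4}{6 + g}$
$\left(W \left(F{\left(3 \right)} + 3\right)\right)^{4} = \left(2 \left(\frac{4}{6 + 3} + 3\right)\right)^{4} = \left(2 \left(\frac{4}{9} + 3\right)\right)^{4} = \left(2 \cdot \frac{31}{9}\right)^{4} = \left(\frac{62}{9}\right)^{4} = \frac{14776336}{6561}$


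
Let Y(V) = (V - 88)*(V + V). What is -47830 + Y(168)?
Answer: -20950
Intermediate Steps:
Y(V) = 2*V*(-88 + V) (Y(V) = (-88 + V)*(2*V) = 2*V*(-88 + V))
-47830 + Y(168) = -47830 + 2*168*(-88 + 168) = -47830 + 2*168*80 = -47830 + 26880 = -20950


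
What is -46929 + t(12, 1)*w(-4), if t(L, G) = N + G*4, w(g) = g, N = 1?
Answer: -46949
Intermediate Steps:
t(L, G) = 1 + 4*G (t(L, G) = 1 + G*4 = 1 + 4*G)
-46929 + t(12, 1)*w(-4) = -46929 + (1 + 4*1)*(-4) = -46929 + (1 + 4)*(-4) = -46929 + 5*(-4) = -46929 - 20 = -46949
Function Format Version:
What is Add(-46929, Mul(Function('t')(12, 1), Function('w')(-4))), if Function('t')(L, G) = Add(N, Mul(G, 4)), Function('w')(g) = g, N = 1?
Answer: -46949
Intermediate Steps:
Function('t')(L, G) = Add(1, Mul(4, G)) (Function('t')(L, G) = Add(1, Mul(G, 4)) = Add(1, Mul(4, G)))
Add(-46929, Mul(Function('t')(12, 1), Function('w')(-4))) = Add(-46929, Mul(Add(1, Mul(4, 1)), -4)) = Add(-46929, Mul(Add(1, 4), -4)) = Add(-46929, Mul(5, -4)) = Add(-46929, -20) = -46949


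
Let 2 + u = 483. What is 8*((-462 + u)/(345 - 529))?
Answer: -19/23 ≈ -0.82609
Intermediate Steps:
u = 481 (u = -2 + 483 = 481)
8*((-462 + u)/(345 - 529)) = 8*((-462 + 481)/(345 - 529)) = 8*(19/(-184)) = 8*(19*(-1/184)) = 8*(-19/184) = -19/23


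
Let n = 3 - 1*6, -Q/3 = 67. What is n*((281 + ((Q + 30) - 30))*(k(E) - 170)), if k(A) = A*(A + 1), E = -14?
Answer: -2880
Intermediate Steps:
Q = -201 (Q = -3*67 = -201)
n = -3 (n = 3 - 6 = -3)
k(A) = A*(1 + A)
n*((281 + ((Q + 30) - 30))*(k(E) - 170)) = -3*(281 + ((-201 + 30) - 30))*(-14*(1 - 14) - 170) = -3*(281 + (-171 - 30))*(-14*(-13) - 170) = -3*(281 - 201)*(182 - 170) = -240*12 = -3*960 = -2880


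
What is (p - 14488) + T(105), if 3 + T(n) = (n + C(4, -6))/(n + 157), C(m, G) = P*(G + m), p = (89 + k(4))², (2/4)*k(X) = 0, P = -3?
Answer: -1721229/262 ≈ -6569.6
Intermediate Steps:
k(X) = 0 (k(X) = 2*0 = 0)
p = 7921 (p = (89 + 0)² = 89² = 7921)
C(m, G) = -3*G - 3*m (C(m, G) = -3*(G + m) = -3*G - 3*m)
T(n) = -3 + (6 + n)/(157 + n) (T(n) = -3 + (n + (-3*(-6) - 3*4))/(n + 157) = -3 + (n + (18 - 12))/(157 + n) = -3 + (n + 6)/(157 + n) = -3 + (6 + n)/(157 + n))
(p - 14488) + T(105) = (7921 - 14488) + (-465 - 2*105)/(157 + 105) = -6567 + (-465 - 210)/262 = -6567 + (1/262)*(-675) = -6567 - 675/262 = -1721229/262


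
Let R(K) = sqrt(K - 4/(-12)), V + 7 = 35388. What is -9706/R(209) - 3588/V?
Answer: -3588/35381 - 4853*sqrt(471)/157 ≈ -670.94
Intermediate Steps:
V = 35381 (V = -7 + 35388 = 35381)
R(K) = sqrt(1/3 + K) (R(K) = sqrt(K - 4*(-1/12)) = sqrt(K + 1/3) = sqrt(1/3 + K))
-9706/R(209) - 3588/V = -9706*3/sqrt(3 + 9*209) - 3588/35381 = -9706*3/sqrt(3 + 1881) - 3588*1/35381 = -9706*sqrt(471)/314 - 3588/35381 = -4853*sqrt(471)/157 - 3588/35381 = -3588/35381 - 4853*sqrt(471)/157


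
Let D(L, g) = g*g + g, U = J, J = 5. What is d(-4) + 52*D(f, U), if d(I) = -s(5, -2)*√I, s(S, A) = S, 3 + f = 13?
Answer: 1560 - 10*I ≈ 1560.0 - 10.0*I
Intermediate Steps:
f = 10 (f = -3 + 13 = 10)
U = 5
d(I) = -5*√I
D(L, g) = g + g² (D(L, g) = g² + g = g + g²)
d(-4) + 52*D(f, U) = -10*I + 52*(5*(1 + 5)) = -10*I + 52*(5*6) = -10*I + 52*30 = -10*I + 1560 = 1560 - 10*I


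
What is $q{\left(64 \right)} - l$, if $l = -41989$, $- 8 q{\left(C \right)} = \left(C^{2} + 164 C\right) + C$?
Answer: $40157$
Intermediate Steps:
$q{\left(C \right)} = - \frac{165 C}{8} - \frac{C^{2}}{8}$ ($q{\left(C \right)} = - \frac{\left(C^{2} + 164 C\right) + C}{8} = - \frac{C^{2} + 165 C}{8} = - \frac{165 C}{8} - \frac{C^{2}}{8}$)
$q{\left(64 \right)} - l = \left(- \frac{1}{8}\right) 64 \left(165 + 64\right) - -41989 = \left(- \frac{1}{8}\right) 64 \cdot 229 + 41989 = -1832 + 41989 = 40157$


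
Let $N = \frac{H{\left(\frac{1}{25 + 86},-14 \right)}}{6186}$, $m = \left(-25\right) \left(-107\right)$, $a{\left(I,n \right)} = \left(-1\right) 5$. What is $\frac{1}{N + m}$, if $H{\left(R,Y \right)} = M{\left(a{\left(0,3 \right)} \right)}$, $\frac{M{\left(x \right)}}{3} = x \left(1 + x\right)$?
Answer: $\frac{1031}{2757935} \approx 0.00037383$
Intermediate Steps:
$a{\left(I,n \right)} = -5$
$m = 2675$
$M{\left(x \right)} = 3 x \left(1 + x\right)$
$H{\left(R,Y \right)} = 60$ ($H{\left(R,Y \right)} = 3 \left(-5\right) \left(1 - 5\right) = 3 \left(-5\right) \left(-4\right) = 60$)
$N = \frac{10}{1031}$ ($N = \frac{60}{6186} = 60 \cdot \frac{1}{6186} = \frac{10}{1031} \approx 0.0096993$)
$\frac{1}{N + m} = \frac{1}{\frac{10}{1031} + 2675} = \frac{1}{\frac{2757935}{1031}} = \frac{1031}{2757935}$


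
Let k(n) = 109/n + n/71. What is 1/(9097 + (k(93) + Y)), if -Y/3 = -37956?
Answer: 6603/811954283 ≈ 8.1322e-6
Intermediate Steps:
Y = 113868 (Y = -3*(-37956) = 113868)
k(n) = 109/n + n/71 (k(n) = 109/n + n*(1/71) = 109/n + n/71)
1/(9097 + (k(93) + Y)) = 1/(9097 + ((109/93 + (1/71)*93) + 113868)) = 1/(9097 + ((109*(1/93) + 93/71) + 113868)) = 1/(9097 + ((109/93 + 93/71) + 113868)) = 1/(9097 + (16388/6603 + 113868)) = 1/(9097 + 751886792/6603) = 1/(811954283/6603) = 6603/811954283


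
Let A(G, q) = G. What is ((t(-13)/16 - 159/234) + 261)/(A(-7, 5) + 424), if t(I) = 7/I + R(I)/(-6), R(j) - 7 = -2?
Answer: 324773/520416 ≈ 0.62406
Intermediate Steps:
R(j) = 5 (R(j) = 7 - 2 = 5)
t(I) = -5/6 + 7/I (t(I) = 7/I + 5/(-6) = 7/I + 5*(-1/6) = 7/I - 5/6 = -5/6 + 7/I)
((t(-13)/16 - 159/234) + 261)/(A(-7, 5) + 424) = (((-5/6 + 7/(-13))/16 - 159/234) + 261)/(-7 + 424) = (((-5/6 + 7*(-1/13))*(1/16) - 159*1/234) + 261)/417 = (((-5/6 - 7/13)*(1/16) - 53/78) + 261)*(1/417) = ((-107/78*1/16 - 53/78) + 261)*(1/417) = ((-107/1248 - 53/78) + 261)*(1/417) = (-955/1248 + 261)*(1/417) = (324773/1248)*(1/417) = 324773/520416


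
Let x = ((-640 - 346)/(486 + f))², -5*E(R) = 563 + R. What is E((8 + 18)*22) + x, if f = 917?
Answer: -445856647/1968409 ≈ -226.51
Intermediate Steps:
E(R) = -563/5 - R/5 (E(R) = -(563 + R)/5 = -563/5 - R/5)
x = 972196/1968409 (x = ((-640 - 346)/(486 + 917))² = (-986/1403)² = 972196/1968409 ≈ 0.49390)
E((8 + 18)*22) + x = (-563/5 - (8 + 18)*22/5) + 972196/1968409 = (-563/5 - 26*22/5) + 972196/1968409 = (-563/5 - ⅕*572) + 972196/1968409 = (-563/5 - 572/5) + 972196/1968409 = -227 + 972196/1968409 = -445856647/1968409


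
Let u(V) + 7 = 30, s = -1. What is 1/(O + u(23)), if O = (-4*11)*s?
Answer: 1/67 ≈ 0.014925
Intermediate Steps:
u(V) = 23 (u(V) = -7 + 30 = 23)
O = 44 (O = -4*11*(-1) = -44*(-1) = 44)
1/(O + u(23)) = 1/(44 + 23) = 1/67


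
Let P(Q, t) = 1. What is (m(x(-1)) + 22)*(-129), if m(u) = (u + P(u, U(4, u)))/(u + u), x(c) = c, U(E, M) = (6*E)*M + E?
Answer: -2838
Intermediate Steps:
U(E, M) = E + 6*E*M (U(E, M) = 6*E*M + E = E + 6*E*M)
m(u) = (1 + u)/(2*u) (m(u) = (u + 1)/(u + u) = (1 + u)/((2*u)) = (1 + u)*(1/(2*u)) = (1 + u)/(2*u))
(m(x(-1)) + 22)*(-129) = ((1/2)*(1 - 1)/(-1) + 22)*(-129) = ((1/2)*(-1)*0 + 22)*(-129) = (0 + 22)*(-129) = 22*(-129) = -2838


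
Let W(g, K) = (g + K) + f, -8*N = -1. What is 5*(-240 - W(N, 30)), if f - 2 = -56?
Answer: -8645/8 ≈ -1080.6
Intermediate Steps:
f = -54 (f = 2 - 56 = -54)
N = 1/8 (N = -1/8*(-1) = 1/8 ≈ 0.12500)
W(g, K) = -54 + K + g (W(g, K) = (g + K) - 54 = (K + g) - 54 = -54 + K + g)
5*(-240 - W(N, 30)) = 5*(-240 - (-54 + 30 + 1/8)) = 5*(-240 - 1*(-191/8)) = 5*(-240 + 191/8) = 5*(-1729/8) = -8645/8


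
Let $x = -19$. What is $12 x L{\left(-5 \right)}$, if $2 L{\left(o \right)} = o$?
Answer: $570$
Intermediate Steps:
$L{\left(o \right)} = \frac{o}{2}$
$12 x L{\left(-5 \right)} = 12 \left(-19\right) \frac{1}{2} \left(-5\right) = \left(-228\right) \left(- \frac{5}{2}\right) = 570$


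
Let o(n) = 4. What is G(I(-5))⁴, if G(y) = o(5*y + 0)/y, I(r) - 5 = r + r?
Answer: 256/625 ≈ 0.40960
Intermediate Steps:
I(r) = 5 + 2*r (I(r) = 5 + (r + r) = 5 + 2*r)
G(y) = 4/y
G(I(-5))⁴ = (4/(5 + 2*(-5)))⁴ = (4/(5 - 10))⁴ = (4/(-5))⁴ = (4*(-⅕))⁴ = (-⅘)⁴ = 256/625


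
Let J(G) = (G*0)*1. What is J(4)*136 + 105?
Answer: 105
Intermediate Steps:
J(G) = 0 (J(G) = 0*1 = 0)
J(4)*136 + 105 = 0*136 + 105 = 0 + 105 = 105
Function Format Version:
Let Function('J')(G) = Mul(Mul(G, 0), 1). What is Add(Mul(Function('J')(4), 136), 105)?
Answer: 105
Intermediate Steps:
Function('J')(G) = 0 (Function('J')(G) = Mul(0, 1) = 0)
Add(Mul(Function('J')(4), 136), 105) = Add(Mul(0, 136), 105) = Add(0, 105) = 105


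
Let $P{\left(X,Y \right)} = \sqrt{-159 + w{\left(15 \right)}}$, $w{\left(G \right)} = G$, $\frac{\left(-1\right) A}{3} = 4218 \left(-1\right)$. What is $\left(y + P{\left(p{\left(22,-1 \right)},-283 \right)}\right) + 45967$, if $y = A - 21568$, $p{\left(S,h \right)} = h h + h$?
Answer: $37053 + 12 i \approx 37053.0 + 12.0 i$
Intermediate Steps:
$A = 12654$ ($A = - 3 \cdot 4218 \left(-1\right) = \left(-3\right) \left(-4218\right) = 12654$)
$p{\left(S,h \right)} = h + h^{2}$ ($p{\left(S,h \right)} = h^{2} + h = h + h^{2}$)
$y = -8914$ ($y = 12654 - 21568 = -8914$)
$P{\left(X,Y \right)} = 12 i$ ($P{\left(X,Y \right)} = \sqrt{-159 + 15} = \sqrt{-144} = 12 i$)
$\left(y + P{\left(p{\left(22,-1 \right)},-283 \right)}\right) + 45967 = \left(-8914 + 12 i\right) + 45967 = 37053 + 12 i$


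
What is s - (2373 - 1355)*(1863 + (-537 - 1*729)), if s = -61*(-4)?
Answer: -607502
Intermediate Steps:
s = 244
s - (2373 - 1355)*(1863 + (-537 - 1*729)) = 244 - (2373 - 1355)*(1863 + (-537 - 1*729)) = 244 - 1018*(1863 + (-537 - 729)) = 244 - 1018*(1863 - 1266) = 244 - 1018*597 = 244 - 1*607746 = 244 - 607746 = -607502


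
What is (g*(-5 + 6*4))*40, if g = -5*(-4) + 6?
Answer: 19760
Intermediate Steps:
g = 26 (g = 20 + 6 = 26)
(g*(-5 + 6*4))*40 = (26*(-5 + 6*4))*40 = (26*(-5 + 24))*40 = (26*19)*40 = 494*40 = 19760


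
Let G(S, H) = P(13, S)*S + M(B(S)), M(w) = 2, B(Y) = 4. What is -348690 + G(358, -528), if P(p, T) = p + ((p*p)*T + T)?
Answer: 21443846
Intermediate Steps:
P(p, T) = T + p + T*p² (P(p, T) = p + (p²*T + T) = p + (T*p² + T) = p + (T + T*p²) = T + p + T*p²)
G(S, H) = 2 + S*(13 + 170*S) (G(S, H) = (S + 13 + S*13²)*S + 2 = (S + 13 + S*169)*S + 2 = (S + 13 + 169*S)*S + 2 = (13 + 170*S)*S + 2 = S*(13 + 170*S) + 2 = 2 + S*(13 + 170*S))
-348690 + G(358, -528) = -348690 + (2 + 358*(13 + 170*358)) = -348690 + (2 + 358*(13 + 60860)) = -348690 + (2 + 358*60873) = -348690 + (2 + 21792534) = -348690 + 21792536 = 21443846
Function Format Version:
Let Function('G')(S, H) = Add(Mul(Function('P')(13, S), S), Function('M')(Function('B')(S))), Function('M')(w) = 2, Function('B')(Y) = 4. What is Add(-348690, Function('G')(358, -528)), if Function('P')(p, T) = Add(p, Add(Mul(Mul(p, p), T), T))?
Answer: 21443846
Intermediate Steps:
Function('P')(p, T) = Add(T, p, Mul(T, Pow(p, 2))) (Function('P')(p, T) = Add(p, Add(Mul(Pow(p, 2), T), T)) = Add(p, Add(Mul(T, Pow(p, 2)), T)) = Add(p, Add(T, Mul(T, Pow(p, 2)))) = Add(T, p, Mul(T, Pow(p, 2))))
Function('G')(S, H) = Add(2, Mul(S, Add(13, Mul(170, S)))) (Function('G')(S, H) = Add(Mul(Add(S, 13, Mul(S, Pow(13, 2))), S), 2) = Add(Mul(Add(S, 13, Mul(S, 169)), S), 2) = Add(Mul(Add(S, 13, Mul(169, S)), S), 2) = Add(Mul(Add(13, Mul(170, S)), S), 2) = Add(Mul(S, Add(13, Mul(170, S))), 2) = Add(2, Mul(S, Add(13, Mul(170, S)))))
Add(-348690, Function('G')(358, -528)) = Add(-348690, Add(2, Mul(358, Add(13, Mul(170, 358))))) = Add(-348690, Add(2, Mul(358, Add(13, 60860)))) = Add(-348690, Add(2, Mul(358, 60873))) = Add(-348690, Add(2, 21792534)) = Add(-348690, 21792536) = 21443846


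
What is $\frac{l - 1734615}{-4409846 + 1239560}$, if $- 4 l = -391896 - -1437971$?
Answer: $\frac{7984535}{12681144} \approx 0.62964$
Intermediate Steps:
$l = - \frac{1046075}{4}$ ($l = - \frac{-391896 - -1437971}{4} = - \frac{-391896 + 1437971}{4} = \left(- \frac{1}{4}\right) 1046075 = - \frac{1046075}{4} \approx -2.6152 \cdot 10^{5}$)
$\frac{l - 1734615}{-4409846 + 1239560} = \frac{- \frac{1046075}{4} - 1734615}{-4409846 + 1239560} = - \frac{7984535}{4 \left(-3170286\right)} = \left(- \frac{7984535}{4}\right) \left(- \frac{1}{3170286}\right) = \frac{7984535}{12681144}$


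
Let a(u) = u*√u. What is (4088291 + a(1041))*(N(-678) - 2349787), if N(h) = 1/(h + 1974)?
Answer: -12450170500957741/1296 - 1056727410997*√1041/432 ≈ -9.6855e+12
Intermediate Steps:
a(u) = u^(3/2)
N(h) = 1/(1974 + h)
(4088291 + a(1041))*(N(-678) - 2349787) = (4088291 + 1041^(3/2))*(1/(1974 - 678) - 2349787) = (4088291 + 1041*√1041)*(1/1296 - 2349787) = (4088291 + 1041*√1041)*(-3045323951/1296) = -12450170500957741/1296 - 1056727410997*√1041/432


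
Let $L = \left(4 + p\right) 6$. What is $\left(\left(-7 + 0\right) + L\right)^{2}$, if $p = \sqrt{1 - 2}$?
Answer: $253 + 204 i \approx 253.0 + 204.0 i$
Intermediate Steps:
$p = i$ ($p = \sqrt{-1} = i \approx 1.0 i$)
$L = 24 + 6 i$ ($L = \left(4 + i\right) 6 = 24 + 6 i \approx 24.0 + 6.0 i$)
$\left(\left(-7 + 0\right) + L\right)^{2} = \left(\left(-7 + 0\right) + \left(24 + 6 i\right)\right)^{2} = \left(-7 + \left(24 + 6 i\right)\right)^{2} = \left(17 + 6 i\right)^{2}$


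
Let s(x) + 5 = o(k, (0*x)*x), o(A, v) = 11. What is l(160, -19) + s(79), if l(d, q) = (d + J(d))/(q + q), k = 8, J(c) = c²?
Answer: -12766/19 ≈ -671.89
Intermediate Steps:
s(x) = 6 (s(x) = -5 + 11 = 6)
l(d, q) = (d + d²)/(2*q) (l(d, q) = (d + d²)/(q + q) = (d + d²)/((2*q)) = (d + d²)*(1/(2*q)) = (d + d²)/(2*q))
l(160, -19) + s(79) = (½)*160*(1 + 160)/(-19) + 6 = (½)*160*(-1/19)*161 + 6 = -12880/19 + 6 = -12766/19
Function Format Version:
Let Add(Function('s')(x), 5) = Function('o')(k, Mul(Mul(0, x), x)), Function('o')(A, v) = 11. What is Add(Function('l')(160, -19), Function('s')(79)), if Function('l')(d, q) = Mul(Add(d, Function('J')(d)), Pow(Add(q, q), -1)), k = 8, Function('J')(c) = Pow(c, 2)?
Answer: Rational(-12766, 19) ≈ -671.89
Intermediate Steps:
Function('s')(x) = 6 (Function('s')(x) = Add(-5, 11) = 6)
Function('l')(d, q) = Mul(Rational(1, 2), Pow(q, -1), Add(d, Pow(d, 2))) (Function('l')(d, q) = Mul(Add(d, Pow(d, 2)), Pow(Add(q, q), -1)) = Mul(Add(d, Pow(d, 2)), Pow(Mul(2, q), -1)) = Mul(Add(d, Pow(d, 2)), Mul(Rational(1, 2), Pow(q, -1))) = Mul(Rational(1, 2), Pow(q, -1), Add(d, Pow(d, 2))))
Add(Function('l')(160, -19), Function('s')(79)) = Add(Mul(Rational(1, 2), 160, Pow(-19, -1), Add(1, 160)), 6) = Add(Mul(Rational(1, 2), 160, Rational(-1, 19), 161), 6) = Add(Rational(-12880, 19), 6) = Rational(-12766, 19)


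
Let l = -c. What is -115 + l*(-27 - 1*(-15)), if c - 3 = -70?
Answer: -919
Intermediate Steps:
c = -67 (c = 3 - 70 = -67)
l = 67 (l = -1*(-67) = 67)
-115 + l*(-27 - 1*(-15)) = -115 + 67*(-27 - 1*(-15)) = -115 + 67*(-27 + 15) = -115 + 67*(-12) = -115 - 804 = -919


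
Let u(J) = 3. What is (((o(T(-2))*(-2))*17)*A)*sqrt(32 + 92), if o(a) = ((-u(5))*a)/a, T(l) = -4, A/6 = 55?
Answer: 67320*sqrt(31) ≈ 3.7482e+5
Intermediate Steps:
A = 330 (A = 6*55 = 330)
o(a) = -3 (o(a) = ((-1*3)*a)/a = (-3*a)/a = -3)
(((o(T(-2))*(-2))*17)*A)*sqrt(32 + 92) = ((-3*(-2)*17)*330)*sqrt(32 + 92) = ((6*17)*330)*sqrt(124) = (102*330)*(2*sqrt(31)) = 33660*(2*sqrt(31)) = 67320*sqrt(31)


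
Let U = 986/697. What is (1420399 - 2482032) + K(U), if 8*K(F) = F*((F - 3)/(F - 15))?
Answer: -96978049399/91348 ≈ -1.0616e+6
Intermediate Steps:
U = 58/41 (U = 986*(1/697) = 58/41 ≈ 1.4146)
K(F) = F*(-3 + F)/(8*(-15 + F)) (K(F) = (F*((F - 3)/(F - 15)))/8 = (F*((-3 + F)/(-15 + F)))/8 = (F*(-3 + F)/(-15 + F))/8 = F*(-3 + F)/(8*(-15 + F)))
(1420399 - 2482032) + K(U) = (1420399 - 2482032) + (⅛)*(58/41)*(-3 + 58/41)/(-15 + 58/41) = -1061633 + (⅛)*(58/41)*(-65/41)/(-557/41) = -1061633 + (⅛)*(58/41)*(-41/557)*(-65/41) = -1061633 + 1885/91348 = -96978049399/91348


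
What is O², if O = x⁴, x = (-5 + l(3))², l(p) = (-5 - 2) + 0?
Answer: 184884258895036416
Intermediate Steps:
l(p) = -7 (l(p) = -7 + 0 = -7)
x = 144 (x = (-5 - 7)² = (-12)² = 144)
O = 429981696 (O = 144⁴ = 429981696)
O² = 429981696² = 184884258895036416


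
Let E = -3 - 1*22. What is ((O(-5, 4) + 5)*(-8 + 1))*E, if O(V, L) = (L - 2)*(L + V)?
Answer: 525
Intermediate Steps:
O(V, L) = (-2 + L)*(L + V)
E = -25 (E = -3 - 22 = -25)
((O(-5, 4) + 5)*(-8 + 1))*E = (((4**2 - 2*4 - 2*(-5) + 4*(-5)) + 5)*(-8 + 1))*(-25) = (((16 - 8 + 10 - 20) + 5)*(-7))*(-25) = ((-2 + 5)*(-7))*(-25) = (3*(-7))*(-25) = -21*(-25) = 525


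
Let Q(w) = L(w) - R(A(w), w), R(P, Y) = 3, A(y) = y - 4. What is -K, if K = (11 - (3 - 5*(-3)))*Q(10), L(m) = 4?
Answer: 7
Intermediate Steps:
A(y) = -4 + y
Q(w) = 1 (Q(w) = 4 - 1*3 = 4 - 3 = 1)
K = -7 (K = (11 - (3 - 5*(-3)))*1 = (11 - (3 + 15))*1 = (11 - 1*18)*1 = (11 - 18)*1 = -7*1 = -7)
-K = -1*(-7) = 7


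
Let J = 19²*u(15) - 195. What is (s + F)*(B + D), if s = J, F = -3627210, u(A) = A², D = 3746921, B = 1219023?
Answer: -17610131293920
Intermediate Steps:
J = 81030 (J = 19²*15² - 195 = 361*225 - 195 = 81225 - 195 = 81030)
s = 81030
(s + F)*(B + D) = (81030 - 3627210)*(1219023 + 3746921) = -3546180*4965944 = -17610131293920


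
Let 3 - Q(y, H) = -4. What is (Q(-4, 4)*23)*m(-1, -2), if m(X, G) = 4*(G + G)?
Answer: -2576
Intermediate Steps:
Q(y, H) = 7 (Q(y, H) = 3 - 1*(-4) = 3 + 4 = 7)
m(X, G) = 8*G (m(X, G) = 4*(2*G) = 8*G)
(Q(-4, 4)*23)*m(-1, -2) = (7*23)*(8*(-2)) = 161*(-16) = -2576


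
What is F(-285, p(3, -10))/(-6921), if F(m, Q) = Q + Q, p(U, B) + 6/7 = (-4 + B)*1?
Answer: 208/48447 ≈ 0.0042934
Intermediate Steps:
p(U, B) = -34/7 + B (p(U, B) = -6/7 + (-4 + B)*1 = -6/7 + (-4 + B) = -34/7 + B)
F(m, Q) = 2*Q
F(-285, p(3, -10))/(-6921) = (2*(-34/7 - 10))/(-6921) = (2*(-104/7))*(-1/6921) = -208/7*(-1/6921) = 208/48447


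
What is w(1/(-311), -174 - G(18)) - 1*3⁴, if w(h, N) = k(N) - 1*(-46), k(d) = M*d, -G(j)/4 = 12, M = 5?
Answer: -665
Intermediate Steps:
G(j) = -48 (G(j) = -4*12 = -48)
k(d) = 5*d
w(h, N) = 46 + 5*N (w(h, N) = 5*N - 1*(-46) = 5*N + 46 = 46 + 5*N)
w(1/(-311), -174 - G(18)) - 1*3⁴ = (46 + 5*(-174 - 1*(-48))) - 1*3⁴ = (46 + 5*(-174 + 48)) - 1*81 = (46 + 5*(-126)) - 81 = (46 - 630) - 81 = -584 - 81 = -665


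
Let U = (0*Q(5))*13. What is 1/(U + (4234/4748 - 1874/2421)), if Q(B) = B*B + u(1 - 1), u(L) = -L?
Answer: 5747454/676381 ≈ 8.4974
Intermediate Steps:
Q(B) = B**2 (Q(B) = B*B - (1 - 1) = B**2 - 1*0 = B**2 + 0 = B**2)
U = 0 (U = (0*5**2)*13 = (0*25)*13 = 0*13 = 0)
1/(U + (4234/4748 - 1874/2421)) = 1/(0 + (4234/4748 - 1874/2421)) = 1/(0 + (4234*(1/4748) - 1874*1/2421)) = 1/(0 + (2117/2374 - 1874/2421)) = 1/(0 + 676381/5747454) = 1/(676381/5747454) = 5747454/676381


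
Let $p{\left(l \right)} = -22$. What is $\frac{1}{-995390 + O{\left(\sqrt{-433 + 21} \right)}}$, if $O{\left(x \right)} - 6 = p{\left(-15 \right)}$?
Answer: $- \frac{1}{995406} \approx -1.0046 \cdot 10^{-6}$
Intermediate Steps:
$O{\left(x \right)} = -16$ ($O{\left(x \right)} = 6 - 22 = -16$)
$\frac{1}{-995390 + O{\left(\sqrt{-433 + 21} \right)}} = \frac{1}{-995390 - 16} = \frac{1}{-995406} = - \frac{1}{995406}$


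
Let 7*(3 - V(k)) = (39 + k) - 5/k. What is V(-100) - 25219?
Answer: -3529021/140 ≈ -25207.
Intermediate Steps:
V(k) = -18/7 - k/7 + 5/(7*k) (V(k) = 3 - ((39 + k) - 5/k)/7 = 3 - (39 + k - 5/k)/7 = 3 + (-39/7 - k/7 + 5/(7*k)) = -18/7 - k/7 + 5/(7*k))
V(-100) - 25219 = (1/7)*(5 - 1*(-100)*(18 - 100))/(-100) - 25219 = (1/7)*(-1/100)*(5 - 1*(-100)*(-82)) - 25219 = (1/7)*(-1/100)*(5 - 8200) - 25219 = (1/7)*(-1/100)*(-8195) - 25219 = 1639/140 - 25219 = -3529021/140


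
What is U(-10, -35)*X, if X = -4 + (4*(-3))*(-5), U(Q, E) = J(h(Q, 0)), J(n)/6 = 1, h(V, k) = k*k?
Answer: 336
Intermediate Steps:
h(V, k) = k**2
J(n) = 6 (J(n) = 6*1 = 6)
U(Q, E) = 6
X = 56 (X = -4 - 12*(-5) = -4 + 60 = 56)
U(-10, -35)*X = 6*56 = 336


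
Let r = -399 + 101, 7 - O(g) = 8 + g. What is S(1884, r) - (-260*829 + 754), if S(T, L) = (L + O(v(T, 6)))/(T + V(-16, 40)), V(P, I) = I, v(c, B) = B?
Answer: 413247959/1924 ≈ 2.1479e+5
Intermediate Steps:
O(g) = -1 - g (O(g) = 7 - (8 + g) = 7 + (-8 - g) = -1 - g)
r = -298
S(T, L) = (-7 + L)/(40 + T) (S(T, L) = (L + (-1 - 1*6))/(T + 40) = (L + (-1 - 6))/(40 + T) = (L - 7)/(40 + T) = (-7 + L)/(40 + T))
S(1884, r) - (-260*829 + 754) = (-7 - 298)/(40 + 1884) - (-260*829 + 754) = -305/1924 - (-215540 + 754) = (1/1924)*(-305) - 1*(-214786) = -305/1924 + 214786 = 413247959/1924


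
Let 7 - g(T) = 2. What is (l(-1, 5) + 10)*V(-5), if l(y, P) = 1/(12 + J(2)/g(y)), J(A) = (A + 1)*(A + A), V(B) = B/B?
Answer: 725/72 ≈ 10.069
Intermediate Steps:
g(T) = 5 (g(T) = 7 - 1*2 = 7 - 2 = 5)
V(B) = 1
J(A) = 2*A*(1 + A) (J(A) = (1 + A)*(2*A) = 2*A*(1 + A))
l(y, P) = 5/72 (l(y, P) = 1/(12 + (2*2*(1 + 2))/5) = 1/(12 + (2*2*3)*(⅕)) = 1/(12 + 12*(⅕)) = 1/(12 + 12/5) = 1/(72/5) = 5/72)
(l(-1, 5) + 10)*V(-5) = (5/72 + 10)*1 = (725/72)*1 = 725/72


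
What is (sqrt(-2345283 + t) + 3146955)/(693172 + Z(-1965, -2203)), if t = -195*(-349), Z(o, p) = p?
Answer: 1048985/230323 + 2*I*sqrt(569307)/690969 ≈ 4.5544 + 0.002184*I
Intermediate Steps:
t = 68055
(sqrt(-2345283 + t) + 3146955)/(693172 + Z(-1965, -2203)) = (sqrt(-2345283 + 68055) + 3146955)/(693172 - 2203) = (sqrt(-2277228) + 3146955)/690969 = (2*I*sqrt(569307) + 3146955)*(1/690969) = (3146955 + 2*I*sqrt(569307))*(1/690969) = 1048985/230323 + 2*I*sqrt(569307)/690969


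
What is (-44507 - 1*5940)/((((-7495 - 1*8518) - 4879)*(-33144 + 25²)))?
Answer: -50447/679386948 ≈ -7.4254e-5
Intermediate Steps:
(-44507 - 1*5940)/((((-7495 - 1*8518) - 4879)*(-33144 + 25²))) = (-44507 - 5940)/((((-7495 - 8518) - 4879)*(-33144 + 625))) = -50447*(-1/(32519*(-16013 - 4879))) = -50447/((-20892*(-32519))) = -50447/679386948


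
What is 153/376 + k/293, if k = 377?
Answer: 186581/110168 ≈ 1.6936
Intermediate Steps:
153/376 + k/293 = 153/376 + 377/293 = 186581/110168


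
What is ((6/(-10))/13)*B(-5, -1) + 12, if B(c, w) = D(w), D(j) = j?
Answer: 783/65 ≈ 12.046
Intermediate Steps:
B(c, w) = w
((6/(-10))/13)*B(-5, -1) + 12 = ((6/(-10))/13)*(-1) + 12 = ((6*(-1/10))*(1/13))*(-1) + 12 = -3/5*1/13*(-1) + 12 = -3/65*(-1) + 12 = 3/65 + 12 = 783/65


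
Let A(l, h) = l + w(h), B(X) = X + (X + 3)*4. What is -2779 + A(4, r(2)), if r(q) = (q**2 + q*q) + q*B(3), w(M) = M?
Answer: -2713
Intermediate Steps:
B(X) = 12 + 5*X (B(X) = X + (3 + X)*4 = X + (12 + 4*X) = 12 + 5*X)
r(q) = 2*q**2 + 27*q (r(q) = (q**2 + q*q) + q*(12 + 5*3) = (q**2 + q**2) + q*(12 + 15) = 2*q**2 + q*27 = 2*q**2 + 27*q)
A(l, h) = h + l (A(l, h) = l + h = h + l)
-2779 + A(4, r(2)) = -2779 + (2*(27 + 2*2) + 4) = -2779 + (2*(27 + 4) + 4) = -2779 + (2*31 + 4) = -2779 + (62 + 4) = -2779 + 66 = -2713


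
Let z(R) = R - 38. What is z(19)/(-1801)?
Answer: 19/1801 ≈ 0.010550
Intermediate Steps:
z(R) = -38 + R
z(19)/(-1801) = (-38 + 19)/(-1801) = -19*(-1/1801) = 19/1801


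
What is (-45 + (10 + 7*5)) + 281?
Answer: 281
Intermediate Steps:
(-45 + (10 + 7*5)) + 281 = (-45 + (10 + 35)) + 281 = (-45 + 45) + 281 = 0 + 281 = 281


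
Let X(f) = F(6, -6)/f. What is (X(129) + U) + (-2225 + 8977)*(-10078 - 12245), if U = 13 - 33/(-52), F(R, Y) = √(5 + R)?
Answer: -7837693883/52 + √11/129 ≈ -1.5072e+8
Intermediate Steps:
X(f) = √11/f (X(f) = √(5 + 6)/f = √11/f)
U = 709/52 (U = 13 - 1/52*(-33) = 13 + 33/52 = 709/52 ≈ 13.635)
(X(129) + U) + (-2225 + 8977)*(-10078 - 12245) = (√11/129 + 709/52) + (-2225 + 8977)*(-10078 - 12245) = (√11*(1/129) + 709/52) + 6752*(-22323) = (√11/129 + 709/52) - 150724896 = (709/52 + √11/129) - 150724896 = -7837693883/52 + √11/129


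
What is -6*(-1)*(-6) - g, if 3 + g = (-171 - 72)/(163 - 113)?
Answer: -1407/50 ≈ -28.140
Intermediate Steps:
g = -393/50 (g = -3 + (-171 - 72)/(163 - 113) = -3 - 243/50 = -393/50 ≈ -7.8600)
-6*(-1)*(-6) - g = -6*(-1)*(-6) - 1*(-393/50) = 6*(-6) + 393/50 = -36 + 393/50 = -1407/50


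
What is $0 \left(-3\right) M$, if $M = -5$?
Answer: $0$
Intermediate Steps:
$0 \left(-3\right) M = 0 \left(-3\right) \left(-5\right) = 0 \left(-5\right) = 0$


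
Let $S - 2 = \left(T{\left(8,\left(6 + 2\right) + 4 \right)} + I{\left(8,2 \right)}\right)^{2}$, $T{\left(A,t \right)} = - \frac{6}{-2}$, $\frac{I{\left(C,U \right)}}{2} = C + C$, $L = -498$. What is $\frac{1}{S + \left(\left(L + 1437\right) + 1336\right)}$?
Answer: $\frac{1}{3502} \approx 0.00028555$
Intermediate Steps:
$I{\left(C,U \right)} = 4 C$ ($I{\left(C,U \right)} = 2 \left(C + C\right) = 2 \cdot 2 C = 4 C$)
$T{\left(A,t \right)} = 3$ ($T{\left(A,t \right)} = \left(-6\right) \left(- \frac{1}{2}\right) = 3$)
$S = 1227$ ($S = 2 + \left(3 + 4 \cdot 8\right)^{2} = 2 + \left(3 + 32\right)^{2} = 2 + 35^{2} = 2 + 1225 = 1227$)
$\frac{1}{S + \left(\left(L + 1437\right) + 1336\right)} = \frac{1}{1227 + \left(\left(-498 + 1437\right) + 1336\right)} = \frac{1}{1227 + \left(939 + 1336\right)} = \frac{1}{1227 + 2275} = \frac{1}{3502}$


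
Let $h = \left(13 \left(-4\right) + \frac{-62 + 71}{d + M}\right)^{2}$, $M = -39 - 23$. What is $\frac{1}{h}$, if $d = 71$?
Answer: $\frac{1}{2601} \approx 0.00038447$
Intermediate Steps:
$M = -62$ ($M = -39 - 23 = -62$)
$h = 2601$ ($h = \left(13 \left(-4\right) + \frac{-62 + 71}{71 - 62}\right)^{2} = \left(-52 + \frac{9}{9}\right)^{2} = \left(-52 + 9 \cdot \frac{1}{9}\right)^{2} = \left(-52 + 1\right)^{2} = \left(-51\right)^{2} = 2601$)
$\frac{1}{h} = \frac{1}{2601}$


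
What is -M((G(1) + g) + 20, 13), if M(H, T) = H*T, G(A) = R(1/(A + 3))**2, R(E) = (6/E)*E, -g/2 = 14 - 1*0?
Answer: -364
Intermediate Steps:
g = -28 (g = -2*(14 - 1*0) = -2*(14 + 0) = -2*14 = -28)
R(E) = 6
G(A) = 36 (G(A) = 6**2 = 36)
-M((G(1) + g) + 20, 13) = -((36 - 28) + 20)*13 = -(8 + 20)*13 = -28*13 = -1*364 = -364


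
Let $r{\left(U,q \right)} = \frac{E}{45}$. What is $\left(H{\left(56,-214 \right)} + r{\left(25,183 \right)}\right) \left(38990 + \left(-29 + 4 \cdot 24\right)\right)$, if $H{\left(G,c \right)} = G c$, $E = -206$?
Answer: $- \frac{7023568234}{15} \approx -4.6824 \cdot 10^{8}$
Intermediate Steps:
$r{\left(U,q \right)} = - \frac{206}{45}$
$\left(H{\left(56,-214 \right)} + r{\left(25,183 \right)}\right) \left(38990 + \left(-29 + 4 \cdot 24\right)\right) = \left(56 \left(-214\right) - \frac{206}{45}\right) \left(38990 + \left(-29 + 4 \cdot 24\right)\right) = \left(-11984 - \frac{206}{45}\right) \left(38990 + \left(-29 + 96\right)\right) = - \frac{539486 \left(38990 + 67\right)}{45} = \left(- \frac{539486}{45}\right) 39057 = - \frac{7023568234}{15}$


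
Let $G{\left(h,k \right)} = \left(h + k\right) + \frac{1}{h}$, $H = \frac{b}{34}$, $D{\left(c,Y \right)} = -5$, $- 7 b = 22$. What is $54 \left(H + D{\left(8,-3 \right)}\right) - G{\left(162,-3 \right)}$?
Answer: $- \frac{8366609}{19278} \approx -434.0$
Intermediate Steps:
$b = - \frac{22}{7}$ ($b = \left(- \frac{1}{7}\right) 22 = - \frac{22}{7} \approx -3.1429$)
$H = - \frac{11}{119}$ ($H = - \frac{22}{7 \cdot 34} = \left(- \frac{22}{7}\right) \frac{1}{34} = - \frac{11}{119} \approx -0.092437$)
$G{\left(h,k \right)} = h + k + \frac{1}{h}$
$54 \left(H + D{\left(8,-3 \right)}\right) - G{\left(162,-3 \right)} = 54 \left(- \frac{11}{119} - 5\right) - \left(162 - 3 + \frac{1}{162}\right) = 54 \left(- \frac{606}{119}\right) - \left(162 - 3 + \frac{1}{162}\right) = - \frac{32724}{119} - \frac{25759}{162} = - \frac{8366609}{19278}$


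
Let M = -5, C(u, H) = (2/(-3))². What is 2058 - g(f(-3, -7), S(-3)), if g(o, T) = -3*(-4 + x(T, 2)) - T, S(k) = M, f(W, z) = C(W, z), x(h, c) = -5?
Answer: 2026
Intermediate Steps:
C(u, H) = 4/9 (C(u, H) = (2*(-⅓))² = (-⅔)² = 4/9)
f(W, z) = 4/9
S(k) = -5
g(o, T) = 27 - T (g(o, T) = -3*(-4 - 5) - T = -3*(-9) - T = 27 - T)
2058 - g(f(-3, -7), S(-3)) = 2058 - (27 - 1*(-5)) = 2058 - (27 + 5) = 2058 - 1*32 = 2058 - 32 = 2026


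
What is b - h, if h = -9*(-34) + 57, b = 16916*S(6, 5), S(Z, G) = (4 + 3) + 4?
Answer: 185713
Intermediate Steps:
S(Z, G) = 11 (S(Z, G) = 7 + 4 = 11)
b = 186076 (b = 16916*11 = 186076)
h = 363 (h = 306 + 57 = 363)
b - h = 186076 - 1*363 = 186076 - 363 = 185713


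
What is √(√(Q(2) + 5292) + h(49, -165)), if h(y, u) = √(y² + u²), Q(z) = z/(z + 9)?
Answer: √(11*√640354 + 121*√29626)/11 ≈ 15.648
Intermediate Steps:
Q(z) = z/(9 + z)
h(y, u) = √(u² + y²)
√(√(Q(2) + 5292) + h(49, -165)) = √(√(2/(9 + 2) + 5292) + √((-165)² + 49²)) = √(√(2/11 + 5292) + √(27225 + 2401)) = √(√(2*(1/11) + 5292) + √29626) = √(√(2/11 + 5292) + √29626) = √(√(58214/11) + √29626) = √(√640354/11 + √29626) = √(√29626 + √640354/11)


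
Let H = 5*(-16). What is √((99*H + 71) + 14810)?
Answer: √6961 ≈ 83.433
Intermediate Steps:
H = -80
√((99*H + 71) + 14810) = √((99*(-80) + 71) + 14810) = √((-7920 + 71) + 14810) = √(-7849 + 14810) = √6961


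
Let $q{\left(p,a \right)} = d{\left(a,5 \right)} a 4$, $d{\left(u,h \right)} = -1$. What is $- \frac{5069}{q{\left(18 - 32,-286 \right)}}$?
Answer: $- \frac{5069}{1144} \approx -4.4309$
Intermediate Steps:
$q{\left(p,a \right)} = - 4 a$ ($q{\left(p,a \right)} = - a 4 = - 4 a$)
$- \frac{5069}{q{\left(18 - 32,-286 \right)}} = - \frac{5069}{\left(-4\right) \left(-286\right)} = - \frac{5069}{1144}$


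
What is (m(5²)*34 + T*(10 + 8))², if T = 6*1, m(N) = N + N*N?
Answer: 493195264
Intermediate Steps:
m(N) = N + N²
T = 6
(m(5²)*34 + T*(10 + 8))² = ((5²*(1 + 5²))*34 + 6*(10 + 8))² = ((25*(1 + 25))*34 + 6*18)² = ((25*26)*34 + 108)² = (650*34 + 108)² = (22100 + 108)² = 22208² = 493195264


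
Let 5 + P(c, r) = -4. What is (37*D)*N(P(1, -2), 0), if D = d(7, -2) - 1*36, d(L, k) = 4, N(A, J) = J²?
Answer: 0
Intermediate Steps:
P(c, r) = -9 (P(c, r) = -5 - 4 = -9)
D = -32 (D = 4 - 1*36 = 4 - 36 = -32)
(37*D)*N(P(1, -2), 0) = (37*(-32))*0² = -1184*0 = 0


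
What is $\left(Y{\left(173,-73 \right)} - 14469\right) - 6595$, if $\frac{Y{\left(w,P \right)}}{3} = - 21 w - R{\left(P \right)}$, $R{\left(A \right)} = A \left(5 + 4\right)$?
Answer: $-29992$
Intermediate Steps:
$R{\left(A \right)} = 9 A$ ($R{\left(A \right)} = A 9 = 9 A$)
$Y{\left(w,P \right)} = - 63 w - 27 P$ ($Y{\left(w,P \right)} = 3 \left(- 21 w - 9 P\right) = - 63 w - 27 P$)
$\left(Y{\left(173,-73 \right)} - 14469\right) - 6595 = \left(\left(\left(-63\right) 173 - -1971\right) - 14469\right) - 6595 = \left(\left(-10899 + 1971\right) - 14469\right) - 6595 = \left(-8928 - 14469\right) - 6595 = -23397 - 6595 = -29992$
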